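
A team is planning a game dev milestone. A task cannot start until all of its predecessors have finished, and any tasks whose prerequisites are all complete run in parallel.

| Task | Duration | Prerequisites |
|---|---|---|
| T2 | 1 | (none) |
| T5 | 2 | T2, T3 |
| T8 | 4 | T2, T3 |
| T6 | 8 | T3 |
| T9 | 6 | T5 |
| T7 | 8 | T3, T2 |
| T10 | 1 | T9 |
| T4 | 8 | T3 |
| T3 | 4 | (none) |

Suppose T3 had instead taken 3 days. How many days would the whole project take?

Critical path before the change: T3→T5→T9→T10 = 4+2+6+1 = 13 giving 13 days.
Since T3 is critical, the -1 change carries straight to that chain (now 12 days).
No other chain overtakes it, so the finish is 12 days.

12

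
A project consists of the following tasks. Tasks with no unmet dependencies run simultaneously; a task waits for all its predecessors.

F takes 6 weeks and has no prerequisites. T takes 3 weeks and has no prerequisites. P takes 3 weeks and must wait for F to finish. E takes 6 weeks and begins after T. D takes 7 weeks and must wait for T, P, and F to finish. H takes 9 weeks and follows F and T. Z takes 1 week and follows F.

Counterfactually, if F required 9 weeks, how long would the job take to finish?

19

The binding path is F→P→D = 6+3+7 = 16; finish at 16 weeks.
F is on the critical path; changing it to 9 makes that path 19 weeks.
The critical path is still F→P→D; finish is now 19 weeks.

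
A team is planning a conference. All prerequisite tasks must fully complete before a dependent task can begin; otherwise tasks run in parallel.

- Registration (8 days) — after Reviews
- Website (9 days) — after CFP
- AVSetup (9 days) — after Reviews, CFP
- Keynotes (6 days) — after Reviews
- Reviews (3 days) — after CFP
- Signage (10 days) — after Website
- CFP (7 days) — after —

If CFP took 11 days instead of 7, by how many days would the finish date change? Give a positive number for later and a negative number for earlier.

4

Actual critical path: CFP→Website→Signage = 7+9+10 = 26 ⇒ 26 days.
CFP is on the critical path; changing it to 11 makes that path 30 days.
That remains the longest chain; total 30 days.
Change in finish: 30 − 26 = +4 days.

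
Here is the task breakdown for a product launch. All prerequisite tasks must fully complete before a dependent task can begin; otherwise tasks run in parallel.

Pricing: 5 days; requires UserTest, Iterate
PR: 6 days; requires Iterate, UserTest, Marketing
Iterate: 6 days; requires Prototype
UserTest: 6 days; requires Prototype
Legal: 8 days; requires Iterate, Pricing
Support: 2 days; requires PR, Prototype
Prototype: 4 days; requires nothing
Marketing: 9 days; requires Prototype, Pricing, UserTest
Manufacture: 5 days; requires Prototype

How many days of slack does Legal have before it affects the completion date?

9

Critical path: Prototype→UserTest→Pricing→Marketing→PR→Support = 4+6+5+9+6+2 = 32, so the finish is 32 days.
Legal finishes as early as 23 and must finish by 32.
So Legal can slip 32 − 23 = 9 days.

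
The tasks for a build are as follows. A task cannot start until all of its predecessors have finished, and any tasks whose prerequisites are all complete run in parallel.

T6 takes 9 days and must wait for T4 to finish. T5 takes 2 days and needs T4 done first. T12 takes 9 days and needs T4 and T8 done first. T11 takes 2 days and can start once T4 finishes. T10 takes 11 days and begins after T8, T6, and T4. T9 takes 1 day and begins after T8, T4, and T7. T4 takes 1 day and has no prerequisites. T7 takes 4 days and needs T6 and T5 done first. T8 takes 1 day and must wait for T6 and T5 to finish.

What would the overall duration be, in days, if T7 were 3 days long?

The binding path is T4→T6→T8→T10 = 1+9+1+11 = 22; finish at 22 days.
T7 is off the critical path — its longest chain is 15 days, giving 7 of slack.
That remains the longest chain; total 22 days.

22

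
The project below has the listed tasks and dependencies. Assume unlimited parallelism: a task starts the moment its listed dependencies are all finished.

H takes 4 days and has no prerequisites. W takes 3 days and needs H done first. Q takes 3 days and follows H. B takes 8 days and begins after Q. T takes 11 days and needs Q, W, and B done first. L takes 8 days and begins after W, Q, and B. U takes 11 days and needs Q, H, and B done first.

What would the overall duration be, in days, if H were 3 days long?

Baseline: H→Q→B→T = 4+3+8+11 = 26 → 26 days.
H lies on that path, so at 3 days the path becomes 25 days.
No other chain overtakes it, so the finish is 25 days.

25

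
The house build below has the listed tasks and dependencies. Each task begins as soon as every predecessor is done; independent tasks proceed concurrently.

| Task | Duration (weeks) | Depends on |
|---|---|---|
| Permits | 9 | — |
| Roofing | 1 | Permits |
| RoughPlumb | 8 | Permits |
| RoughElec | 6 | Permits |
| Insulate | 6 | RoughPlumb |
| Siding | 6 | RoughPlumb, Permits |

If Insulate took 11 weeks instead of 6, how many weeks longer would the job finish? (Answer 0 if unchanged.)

5

Baseline: Permits→RoughPlumb→Insulate = 9+8+6 = 23 → 23 weeks.
Since Insulate is critical, the +5 change carries straight to that chain (now 28 weeks).
The critical path is still Permits→RoughPlumb→Insulate; finish is now 28 weeks.
Change in finish: 28 − 23 = +5 weeks.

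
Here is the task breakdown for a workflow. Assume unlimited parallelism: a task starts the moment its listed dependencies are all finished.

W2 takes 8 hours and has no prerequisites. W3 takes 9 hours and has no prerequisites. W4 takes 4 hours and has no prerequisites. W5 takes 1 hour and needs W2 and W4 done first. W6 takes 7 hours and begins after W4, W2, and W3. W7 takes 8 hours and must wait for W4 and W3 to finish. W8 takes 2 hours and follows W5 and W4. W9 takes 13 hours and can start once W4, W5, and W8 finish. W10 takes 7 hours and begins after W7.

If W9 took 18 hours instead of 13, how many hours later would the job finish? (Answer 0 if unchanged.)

Baseline: W2→W5→W8→W9 = 8+1+2+13 = 24 → 24 hours.
Since W9 is critical, the +5 change carries straight to that chain (now 29 hours).
No other chain overtakes it, so the finish is 29 hours.
Change in finish: 29 − 24 = +5 hours.

5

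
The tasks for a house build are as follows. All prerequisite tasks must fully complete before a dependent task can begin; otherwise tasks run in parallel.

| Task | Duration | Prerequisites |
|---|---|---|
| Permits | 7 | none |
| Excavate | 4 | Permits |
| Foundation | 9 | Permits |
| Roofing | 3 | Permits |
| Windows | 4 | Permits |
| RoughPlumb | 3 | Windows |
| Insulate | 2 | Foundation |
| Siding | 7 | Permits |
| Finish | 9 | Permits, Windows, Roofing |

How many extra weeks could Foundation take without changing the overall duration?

The longest chain is Permits→Windows→Finish = 7+4+9 = 20; overall finish 20 weeks.
The longest chain containing Foundation totals 18 weeks.
Float = 20 − 18 = 2.

2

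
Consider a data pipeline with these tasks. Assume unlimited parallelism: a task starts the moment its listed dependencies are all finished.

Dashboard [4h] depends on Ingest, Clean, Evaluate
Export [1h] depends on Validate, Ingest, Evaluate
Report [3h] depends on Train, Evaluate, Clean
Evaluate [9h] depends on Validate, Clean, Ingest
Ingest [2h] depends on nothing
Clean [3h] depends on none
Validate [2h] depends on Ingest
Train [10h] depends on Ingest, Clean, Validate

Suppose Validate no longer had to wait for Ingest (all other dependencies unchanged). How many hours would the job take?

16

Before: longest chain Ingest→Validate→Train→Report = 2+2+10+3 = 17, finish 17.
Without Ingest→Validate, Validate's earliest start moves from 2 to 0.
New critical path: Clean→Train→Report = 3+10+3 = 16 ⇒ 16 hours.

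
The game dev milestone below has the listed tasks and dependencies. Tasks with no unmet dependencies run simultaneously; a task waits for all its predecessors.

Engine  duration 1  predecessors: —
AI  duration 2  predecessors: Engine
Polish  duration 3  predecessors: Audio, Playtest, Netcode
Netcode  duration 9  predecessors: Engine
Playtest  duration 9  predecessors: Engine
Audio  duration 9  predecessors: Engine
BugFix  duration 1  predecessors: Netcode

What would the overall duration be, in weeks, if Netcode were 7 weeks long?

13

Critical path before the change: Engine→Netcode→Polish = 1+9+3 = 13 giving 13 weeks.
Netcode lies on that path, so at 7 weeks the path becomes 11 weeks.
New critical path: Engine→Audio→Polish = 1+9+3 = 13 ⇒ 13 weeks.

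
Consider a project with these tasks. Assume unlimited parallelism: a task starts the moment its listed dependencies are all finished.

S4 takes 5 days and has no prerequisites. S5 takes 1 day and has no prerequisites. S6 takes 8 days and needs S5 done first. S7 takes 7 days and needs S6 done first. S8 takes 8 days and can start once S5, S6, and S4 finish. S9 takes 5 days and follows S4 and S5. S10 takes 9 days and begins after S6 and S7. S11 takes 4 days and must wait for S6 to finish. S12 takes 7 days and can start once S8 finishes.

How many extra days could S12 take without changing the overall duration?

1

Critical path: S5→S6→S7→S10 = 1+8+7+9 = 25, so the finish is 25 days.
Longest path through S12: 24 days (earliest finish 24, latest finish 25).
Slack of S12 = 18 − 17 = 1 day.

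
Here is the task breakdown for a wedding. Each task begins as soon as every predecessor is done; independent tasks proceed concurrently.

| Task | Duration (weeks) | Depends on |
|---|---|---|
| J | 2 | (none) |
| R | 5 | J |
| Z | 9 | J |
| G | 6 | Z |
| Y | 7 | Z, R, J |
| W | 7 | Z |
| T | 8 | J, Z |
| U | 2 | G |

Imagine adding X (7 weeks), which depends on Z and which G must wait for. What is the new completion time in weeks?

26

Originally the job takes 19 weeks.
With X inserted, G now waits for max(Z, X).
New critical path: J→Z→X→G→U = 2+9+7+6+2 = 26 ⇒ 26 weeks.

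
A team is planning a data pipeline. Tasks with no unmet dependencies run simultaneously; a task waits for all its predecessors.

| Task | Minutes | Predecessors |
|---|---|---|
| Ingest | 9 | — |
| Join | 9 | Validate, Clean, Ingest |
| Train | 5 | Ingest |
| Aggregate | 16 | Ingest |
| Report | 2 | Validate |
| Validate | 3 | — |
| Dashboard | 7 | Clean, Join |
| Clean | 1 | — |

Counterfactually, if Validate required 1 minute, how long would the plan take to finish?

25

As given, the longest chain is Ingest→Join→Dashboard = 9+9+7 = 25, so the finish is 25 minutes.
Validate is off the critical path — its longest chain is 19 minutes, giving 6 of slack.
No other chain overtakes it, so the finish is 25 minutes.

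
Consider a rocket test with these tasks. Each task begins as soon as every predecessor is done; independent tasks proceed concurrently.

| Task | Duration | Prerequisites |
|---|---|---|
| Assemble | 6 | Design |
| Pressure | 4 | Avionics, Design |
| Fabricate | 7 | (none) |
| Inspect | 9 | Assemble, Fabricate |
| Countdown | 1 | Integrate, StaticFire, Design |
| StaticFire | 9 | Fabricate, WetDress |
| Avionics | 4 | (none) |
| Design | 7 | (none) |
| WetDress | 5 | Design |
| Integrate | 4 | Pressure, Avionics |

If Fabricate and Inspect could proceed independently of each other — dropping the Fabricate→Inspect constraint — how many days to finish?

Before: longest chain Design→Assemble→Inspect = 7+6+9 = 22, finish 22.
Dropping Fabricate→Inspect doesn't change Inspect's earliest start (13); another predecessor still binds.
The longest chain is now Design→Assemble→Inspect = 7+6+9 = 22, so the schedule takes 22 days.

22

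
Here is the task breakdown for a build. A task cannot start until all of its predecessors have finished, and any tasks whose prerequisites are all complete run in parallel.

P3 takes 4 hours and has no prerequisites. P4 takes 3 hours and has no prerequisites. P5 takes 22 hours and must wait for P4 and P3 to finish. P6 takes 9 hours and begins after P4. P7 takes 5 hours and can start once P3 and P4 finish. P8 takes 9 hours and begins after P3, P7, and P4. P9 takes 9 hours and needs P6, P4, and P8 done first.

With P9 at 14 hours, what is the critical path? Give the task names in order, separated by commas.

P3, P7, P8, P9

As given, the longest chain is P3→P7→P8→P9 = 4+5+9+9 = 27, so the finish is 27 hours.
P9 is on the critical path; changing it to 14 makes that path 32 hours.
The critical path is still P3→P7→P8→P9; finish is now 32 hours.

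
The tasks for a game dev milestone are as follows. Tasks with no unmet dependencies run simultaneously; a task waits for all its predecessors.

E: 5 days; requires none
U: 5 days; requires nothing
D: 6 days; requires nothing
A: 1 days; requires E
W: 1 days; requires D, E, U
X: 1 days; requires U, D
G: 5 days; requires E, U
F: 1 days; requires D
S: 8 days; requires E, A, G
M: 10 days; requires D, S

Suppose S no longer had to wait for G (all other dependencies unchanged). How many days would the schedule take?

24

Original critical path: E→G→S→M = 5+5+8+10 = 28 ⇒ 28 days.
Without G→S, S's earliest start moves from 10 to 6.
After: E→A→S→M = 5+1+8+10 = 24 → 24 days.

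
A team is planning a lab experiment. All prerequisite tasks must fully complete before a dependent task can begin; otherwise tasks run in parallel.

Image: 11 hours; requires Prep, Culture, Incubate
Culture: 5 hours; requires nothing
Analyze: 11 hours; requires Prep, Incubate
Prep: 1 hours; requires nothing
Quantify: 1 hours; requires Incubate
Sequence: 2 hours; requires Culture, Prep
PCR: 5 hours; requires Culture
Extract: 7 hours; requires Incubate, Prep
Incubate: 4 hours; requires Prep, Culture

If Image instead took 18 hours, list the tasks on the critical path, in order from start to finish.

Critical path before the change: Culture→Incubate→Image = 5+4+11 = 20 giving 20 hours.
Image is on the critical path; changing it to 18 makes that path 27 hours.
No other chain overtakes it, so the finish is 27 hours.

Culture, Incubate, Image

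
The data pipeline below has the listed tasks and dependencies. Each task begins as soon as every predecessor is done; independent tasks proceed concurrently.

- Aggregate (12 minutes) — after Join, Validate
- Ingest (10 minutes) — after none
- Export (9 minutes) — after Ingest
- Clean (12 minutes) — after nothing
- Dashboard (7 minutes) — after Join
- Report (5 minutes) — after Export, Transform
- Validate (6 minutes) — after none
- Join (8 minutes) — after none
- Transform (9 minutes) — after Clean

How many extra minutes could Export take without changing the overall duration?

2

Clean→Transform→Report = 12+9+5 = 26 sets the makespan at 26 minutes.
The longest chain containing Export totals 24 minutes.
So Export can slip 21 − 19 = 2 minutes.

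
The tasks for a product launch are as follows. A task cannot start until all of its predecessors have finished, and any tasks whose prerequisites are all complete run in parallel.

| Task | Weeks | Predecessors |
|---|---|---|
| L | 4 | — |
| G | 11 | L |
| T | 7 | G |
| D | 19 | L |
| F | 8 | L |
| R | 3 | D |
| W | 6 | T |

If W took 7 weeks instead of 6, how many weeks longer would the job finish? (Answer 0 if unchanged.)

1

Actual critical path: L→G→T→W = 4+11+7+6 = 28 ⇒ 28 weeks.
Since W is critical, the +1 change carries straight to that chain (now 29 weeks).
No other chain overtakes it, so the finish is 29 weeks.
Change in finish: 29 − 28 = +1 weeks.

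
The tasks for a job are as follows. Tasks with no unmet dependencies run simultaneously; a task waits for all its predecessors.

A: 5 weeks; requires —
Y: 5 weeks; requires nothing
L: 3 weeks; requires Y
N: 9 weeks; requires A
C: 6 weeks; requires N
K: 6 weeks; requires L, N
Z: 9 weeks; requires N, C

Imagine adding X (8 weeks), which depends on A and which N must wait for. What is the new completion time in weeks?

37

Originally the plan takes 29 weeks.
With X inserted, N now waits for max(A, X).
New critical path: A→X→N→C→Z = 5+8+9+6+9 = 37 ⇒ 37 weeks.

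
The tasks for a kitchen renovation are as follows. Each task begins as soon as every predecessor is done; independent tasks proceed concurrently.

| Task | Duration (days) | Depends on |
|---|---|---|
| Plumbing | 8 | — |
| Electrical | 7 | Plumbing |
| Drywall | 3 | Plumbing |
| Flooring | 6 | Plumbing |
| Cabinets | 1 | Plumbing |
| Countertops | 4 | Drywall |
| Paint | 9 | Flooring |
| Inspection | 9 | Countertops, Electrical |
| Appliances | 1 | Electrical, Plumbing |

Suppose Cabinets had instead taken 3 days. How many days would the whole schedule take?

24

Actual critical path: Plumbing→Electrical→Inspection = 8+7+9 = 24 ⇒ 24 days.
Cabinets is off the critical path — its longest chain is 9 days, giving 15 of slack.
The critical path is still Plumbing→Electrical→Inspection; finish is now 24 days.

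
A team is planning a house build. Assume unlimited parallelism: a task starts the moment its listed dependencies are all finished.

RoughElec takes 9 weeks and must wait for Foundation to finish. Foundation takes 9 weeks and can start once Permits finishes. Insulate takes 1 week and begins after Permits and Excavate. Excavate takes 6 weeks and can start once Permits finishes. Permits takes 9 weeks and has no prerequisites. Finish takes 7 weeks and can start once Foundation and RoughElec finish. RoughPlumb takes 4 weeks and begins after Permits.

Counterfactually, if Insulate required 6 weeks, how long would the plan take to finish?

The binding path is Permits→Foundation→RoughElec→Finish = 9+9+9+7 = 34; finish at 34 weeks.
Insulate has 18 weeks of float (longest path through it is 16).
That remains the longest chain; total 34 weeks.

34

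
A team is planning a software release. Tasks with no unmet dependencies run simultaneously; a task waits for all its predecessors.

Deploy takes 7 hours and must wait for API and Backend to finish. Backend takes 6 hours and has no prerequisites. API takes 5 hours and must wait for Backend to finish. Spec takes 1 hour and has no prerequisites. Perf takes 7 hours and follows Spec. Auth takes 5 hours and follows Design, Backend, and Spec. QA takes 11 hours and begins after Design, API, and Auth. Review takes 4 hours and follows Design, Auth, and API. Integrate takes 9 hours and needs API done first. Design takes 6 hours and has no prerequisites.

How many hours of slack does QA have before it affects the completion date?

0

Critical path: Design→Auth→QA = 6+5+11 = 22, so the finish is 22 hours.
The longest chain containing QA totals 22 hours.
Slack of QA = 11 − 11 = 0 hours.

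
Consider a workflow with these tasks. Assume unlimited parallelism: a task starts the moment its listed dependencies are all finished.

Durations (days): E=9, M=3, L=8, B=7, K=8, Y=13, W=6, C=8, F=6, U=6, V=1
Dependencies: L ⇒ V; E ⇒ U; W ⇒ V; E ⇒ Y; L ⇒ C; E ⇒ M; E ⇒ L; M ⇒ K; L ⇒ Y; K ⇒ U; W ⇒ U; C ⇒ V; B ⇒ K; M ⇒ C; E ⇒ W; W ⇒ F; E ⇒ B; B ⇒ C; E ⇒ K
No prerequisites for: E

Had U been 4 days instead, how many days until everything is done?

Actual critical path: E→B→K→U = 9+7+8+6 = 30 ⇒ 30 days.
U is on the critical path; changing it to 4 makes that path 28 days.
The binding chain switches to E→L→Y = 9+8+13 = 30; finish 30 days.

30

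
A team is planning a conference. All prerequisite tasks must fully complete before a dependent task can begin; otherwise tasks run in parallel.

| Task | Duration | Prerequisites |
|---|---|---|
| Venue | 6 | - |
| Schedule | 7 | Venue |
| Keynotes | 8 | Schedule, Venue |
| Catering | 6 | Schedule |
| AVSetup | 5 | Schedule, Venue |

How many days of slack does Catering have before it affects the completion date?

Venue→Schedule→Keynotes = 6+7+8 = 21 sets the makespan at 21 days.
The longest chain containing Catering totals 19 days.
Slack of Catering = 15 − 13 = 2 days.

2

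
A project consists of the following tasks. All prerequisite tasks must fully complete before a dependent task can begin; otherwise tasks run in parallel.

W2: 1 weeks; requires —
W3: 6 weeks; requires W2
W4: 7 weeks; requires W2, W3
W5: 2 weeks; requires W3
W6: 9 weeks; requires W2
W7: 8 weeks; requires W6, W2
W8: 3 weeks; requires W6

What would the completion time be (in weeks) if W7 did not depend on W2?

Original critical path: W2→W6→W7 = 1+9+8 = 18 ⇒ 18 weeks.
Dropping W2→W7 doesn't change W7's earliest start (10); another predecessor still binds.
The longest chain is now W2→W6→W7 = 1+9+8 = 18, so the schedule takes 18 weeks.

18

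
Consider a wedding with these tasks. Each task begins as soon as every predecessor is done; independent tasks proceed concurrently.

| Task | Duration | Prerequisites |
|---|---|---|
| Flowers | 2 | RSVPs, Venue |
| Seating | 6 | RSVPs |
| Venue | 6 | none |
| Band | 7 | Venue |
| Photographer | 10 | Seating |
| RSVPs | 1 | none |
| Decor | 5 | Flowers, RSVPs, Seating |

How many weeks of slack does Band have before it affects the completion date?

4

RSVPs→Seating→Photographer = 1+6+10 = 17 sets the makespan at 17 weeks.
Band finishes as early as 13 and must finish by 17.
Float = 17 − 13 = 4.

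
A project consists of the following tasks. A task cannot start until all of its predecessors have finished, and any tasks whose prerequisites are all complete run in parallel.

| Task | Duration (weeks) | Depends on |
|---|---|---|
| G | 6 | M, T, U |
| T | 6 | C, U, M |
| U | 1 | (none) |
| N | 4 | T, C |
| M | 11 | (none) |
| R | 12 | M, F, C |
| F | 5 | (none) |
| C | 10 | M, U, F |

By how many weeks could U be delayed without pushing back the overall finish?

Critical path: M→C→R = 11+10+12 = 33, so the finish is 33 weeks.
The longest chain containing U totals 23 weeks.
Float = 33 − 23 = 10.

10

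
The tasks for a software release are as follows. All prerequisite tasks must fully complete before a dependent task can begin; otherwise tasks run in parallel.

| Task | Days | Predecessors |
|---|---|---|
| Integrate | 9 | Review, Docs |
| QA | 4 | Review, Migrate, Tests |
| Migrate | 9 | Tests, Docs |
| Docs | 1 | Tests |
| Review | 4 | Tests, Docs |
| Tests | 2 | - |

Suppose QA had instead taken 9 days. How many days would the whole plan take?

Actual critical path: Tests→Docs→Migrate→QA = 2+1+9+4 = 16 ⇒ 16 days.
Since QA is critical, the +5 change carries straight to that chain (now 21 days).
That remains the longest chain; total 21 days.

21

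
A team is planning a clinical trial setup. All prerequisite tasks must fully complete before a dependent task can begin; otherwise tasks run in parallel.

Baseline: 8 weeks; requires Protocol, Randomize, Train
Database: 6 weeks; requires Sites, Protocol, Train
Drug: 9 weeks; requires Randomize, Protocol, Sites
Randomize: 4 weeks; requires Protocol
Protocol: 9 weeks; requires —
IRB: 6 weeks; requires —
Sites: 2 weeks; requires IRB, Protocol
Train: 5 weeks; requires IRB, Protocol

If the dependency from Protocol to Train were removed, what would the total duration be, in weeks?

With the dependency in place, Protocol→Train→Baseline = 9+5+8 = 22 sets the finish at 22 weeks.
Without Protocol→Train, Train's earliest start moves from 9 to 6.
The longest chain is now Protocol→Randomize→Drug = 9+4+9 = 22, so the job takes 22 weeks.

22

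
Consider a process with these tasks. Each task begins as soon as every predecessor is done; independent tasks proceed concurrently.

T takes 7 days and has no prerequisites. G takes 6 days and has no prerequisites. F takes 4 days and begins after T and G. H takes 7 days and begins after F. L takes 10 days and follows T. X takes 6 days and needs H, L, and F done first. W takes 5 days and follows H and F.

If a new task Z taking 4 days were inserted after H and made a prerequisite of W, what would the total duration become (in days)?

27

Originally the job takes 24 days.
With Z inserted, W now waits for max(H, F, Z).
New critical path: T→F→H→Z→W = 7+4+7+4+5 = 27 ⇒ 27 days.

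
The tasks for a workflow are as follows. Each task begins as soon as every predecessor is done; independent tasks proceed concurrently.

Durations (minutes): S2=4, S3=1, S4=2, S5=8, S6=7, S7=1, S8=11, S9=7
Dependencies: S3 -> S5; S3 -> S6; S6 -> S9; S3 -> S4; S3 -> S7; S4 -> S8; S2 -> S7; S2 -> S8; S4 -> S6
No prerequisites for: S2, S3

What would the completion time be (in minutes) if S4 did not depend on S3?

Before: longest chain S3→S4→S6→S9 = 1+2+7+7 = 17, finish 17.
Without S3→S4, S4's earliest start moves from 1 to 0.
The longest chain is now S4→S6→S9 = 2+7+7 = 16, so the job takes 16 minutes.

16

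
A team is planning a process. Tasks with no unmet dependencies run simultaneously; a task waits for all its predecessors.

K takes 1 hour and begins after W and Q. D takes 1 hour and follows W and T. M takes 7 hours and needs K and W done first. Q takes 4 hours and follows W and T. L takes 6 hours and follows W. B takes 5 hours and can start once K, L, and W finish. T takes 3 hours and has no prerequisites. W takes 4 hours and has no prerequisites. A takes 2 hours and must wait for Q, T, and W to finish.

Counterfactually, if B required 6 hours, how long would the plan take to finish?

16

The binding path is W→Q→K→M = 4+4+1+7 = 16; finish at 16 hours.
The longest path through B is only 15 hours, so B has float 1.
No other chain overtakes it, so the finish is 16 hours.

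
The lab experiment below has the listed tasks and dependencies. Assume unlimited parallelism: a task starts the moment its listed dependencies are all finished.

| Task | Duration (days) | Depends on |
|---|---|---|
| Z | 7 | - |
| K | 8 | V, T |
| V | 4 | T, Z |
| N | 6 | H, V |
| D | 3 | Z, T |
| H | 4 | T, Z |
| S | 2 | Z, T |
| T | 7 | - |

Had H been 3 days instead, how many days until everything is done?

Baseline: Z→V→K = 7+4+8 = 19 → 19 days.
H has 2 days of float (longest path through it is 17).
That remains the longest chain; total 19 days.

19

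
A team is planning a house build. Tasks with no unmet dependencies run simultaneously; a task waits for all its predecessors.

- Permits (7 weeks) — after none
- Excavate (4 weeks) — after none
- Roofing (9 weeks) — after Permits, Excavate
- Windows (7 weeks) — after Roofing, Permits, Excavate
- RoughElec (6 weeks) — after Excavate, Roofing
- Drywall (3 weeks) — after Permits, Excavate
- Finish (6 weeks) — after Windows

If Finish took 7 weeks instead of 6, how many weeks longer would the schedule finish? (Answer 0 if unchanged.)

The binding path is Permits→Roofing→Windows→Finish = 7+9+7+6 = 29; finish at 29 weeks.
Finish is on the critical path; changing it to 7 makes that path 30 weeks.
The critical path is still Permits→Roofing→Windows→Finish; finish is now 30 weeks.
Change in finish: 30 − 29 = +1 weeks.

1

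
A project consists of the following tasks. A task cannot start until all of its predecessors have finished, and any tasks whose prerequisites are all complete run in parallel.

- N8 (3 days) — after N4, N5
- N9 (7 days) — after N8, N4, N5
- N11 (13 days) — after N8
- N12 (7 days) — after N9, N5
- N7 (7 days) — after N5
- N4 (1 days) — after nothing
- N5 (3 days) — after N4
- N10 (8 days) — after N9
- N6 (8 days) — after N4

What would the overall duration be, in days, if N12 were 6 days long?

22

As given, the longest chain is N4→N5→N8→N9→N10 = 1+3+3+7+8 = 22, so the finish is 22 days.
N12 is off the critical path — its longest chain is 21 days, giving 1 of slack.
No other chain overtakes it, so the finish is 22 days.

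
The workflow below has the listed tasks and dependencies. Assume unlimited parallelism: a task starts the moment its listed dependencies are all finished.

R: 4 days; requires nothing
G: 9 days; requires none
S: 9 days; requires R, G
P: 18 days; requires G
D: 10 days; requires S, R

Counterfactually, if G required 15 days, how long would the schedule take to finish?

34

The binding path is G→S→D = 9+9+10 = 28; finish at 28 days.
Since G is critical, the +6 change carries straight to that chain (now 34 days).
No other chain overtakes it, so the finish is 34 days.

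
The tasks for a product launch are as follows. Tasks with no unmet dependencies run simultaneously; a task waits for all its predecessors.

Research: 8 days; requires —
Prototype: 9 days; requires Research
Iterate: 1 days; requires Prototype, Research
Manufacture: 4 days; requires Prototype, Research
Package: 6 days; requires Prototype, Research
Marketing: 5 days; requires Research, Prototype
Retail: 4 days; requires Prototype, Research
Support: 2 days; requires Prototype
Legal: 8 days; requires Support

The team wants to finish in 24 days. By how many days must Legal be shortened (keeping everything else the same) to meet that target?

3

Current finish: 27 days; target: 24.
Legal is on every critical path, so each day cut from Legal cuts the finish by one (this holds down to a finish of 23).
Need 27 − 24 = 3 days off Legal → Legal becomes 5 days, finish becomes 24.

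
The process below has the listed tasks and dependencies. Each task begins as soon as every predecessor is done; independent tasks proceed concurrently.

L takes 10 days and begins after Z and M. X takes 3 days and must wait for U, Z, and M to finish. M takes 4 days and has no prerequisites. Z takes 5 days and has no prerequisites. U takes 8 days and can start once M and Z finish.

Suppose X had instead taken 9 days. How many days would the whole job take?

Critical path before the change: Z→U→X = 5+8+3 = 16 giving 16 days.
X is on the critical path; changing it to 9 makes that path 22 days.
No other chain overtakes it, so the finish is 22 days.

22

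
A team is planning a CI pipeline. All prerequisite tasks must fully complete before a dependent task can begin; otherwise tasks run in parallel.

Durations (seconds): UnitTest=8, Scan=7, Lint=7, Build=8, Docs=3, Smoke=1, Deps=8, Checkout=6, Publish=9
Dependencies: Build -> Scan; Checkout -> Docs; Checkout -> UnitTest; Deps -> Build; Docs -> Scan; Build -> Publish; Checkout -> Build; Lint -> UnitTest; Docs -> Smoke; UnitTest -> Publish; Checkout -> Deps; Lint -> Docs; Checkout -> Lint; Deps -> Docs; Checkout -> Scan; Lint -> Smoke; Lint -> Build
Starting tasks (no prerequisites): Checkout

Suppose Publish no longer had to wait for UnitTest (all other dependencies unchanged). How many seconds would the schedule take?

31

With the dependency in place, Checkout→Deps→Build→Publish = 6+8+8+9 = 31 sets the finish at 31 seconds.
Dropping UnitTest→Publish doesn't change Publish's earliest start (22); another predecessor still binds.
The longest chain is now Checkout→Deps→Build→Publish = 6+8+8+9 = 31, so the schedule takes 31 seconds.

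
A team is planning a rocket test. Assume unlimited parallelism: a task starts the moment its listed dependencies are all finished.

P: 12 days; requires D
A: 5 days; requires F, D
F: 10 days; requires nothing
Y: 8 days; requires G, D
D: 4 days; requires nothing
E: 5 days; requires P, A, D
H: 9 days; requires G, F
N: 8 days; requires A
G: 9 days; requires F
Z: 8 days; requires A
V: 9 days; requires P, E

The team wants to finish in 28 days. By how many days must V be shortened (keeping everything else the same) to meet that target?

Current finish: 30 days; target: 28.
V is on every critical path, so each day cut from V cuts the finish by one (this holds down to a finish of 28).
Need 30 − 28 = 2 days off V → V becomes 7 days, finish becomes 28.

2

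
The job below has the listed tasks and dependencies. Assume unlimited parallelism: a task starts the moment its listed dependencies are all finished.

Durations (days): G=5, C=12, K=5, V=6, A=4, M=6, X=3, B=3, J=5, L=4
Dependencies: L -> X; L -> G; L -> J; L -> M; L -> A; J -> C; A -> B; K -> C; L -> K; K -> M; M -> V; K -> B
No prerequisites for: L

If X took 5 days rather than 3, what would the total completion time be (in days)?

21

As given, the longest chain is L→K→M→V = 4+5+6+6 = 21, so the finish is 21 days.
The longest path through X is only 7 days, so X has float 14.
The critical path is still L→K→M→V; finish is now 21 days.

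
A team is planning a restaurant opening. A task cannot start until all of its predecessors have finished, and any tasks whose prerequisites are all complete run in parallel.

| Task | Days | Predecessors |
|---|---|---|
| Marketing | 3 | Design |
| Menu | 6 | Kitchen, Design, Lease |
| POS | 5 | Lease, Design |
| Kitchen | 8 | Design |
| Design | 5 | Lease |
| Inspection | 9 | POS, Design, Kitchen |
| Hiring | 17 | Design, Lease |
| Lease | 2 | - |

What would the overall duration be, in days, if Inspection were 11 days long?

Actual critical path: Lease→Design→Kitchen→Inspection = 2+5+8+9 = 24 ⇒ 24 days.
Since Inspection is critical, the +2 change carries straight to that chain (now 26 days).
No other chain overtakes it, so the finish is 26 days.

26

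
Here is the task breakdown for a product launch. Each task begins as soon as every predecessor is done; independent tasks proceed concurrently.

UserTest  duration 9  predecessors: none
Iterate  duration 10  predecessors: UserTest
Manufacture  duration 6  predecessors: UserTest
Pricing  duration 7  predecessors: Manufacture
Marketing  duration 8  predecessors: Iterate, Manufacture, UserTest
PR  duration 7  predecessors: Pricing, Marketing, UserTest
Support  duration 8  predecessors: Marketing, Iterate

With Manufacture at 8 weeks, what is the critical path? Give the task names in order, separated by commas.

UserTest, Iterate, Marketing, Support

The binding path is UserTest→Iterate→Marketing→Support = 9+10+8+8 = 35; finish at 35 weeks.
Manufacture has 4 weeks of float (longest path through it is 31).
The critical path is still UserTest→Iterate→Marketing→Support; finish is now 35 weeks.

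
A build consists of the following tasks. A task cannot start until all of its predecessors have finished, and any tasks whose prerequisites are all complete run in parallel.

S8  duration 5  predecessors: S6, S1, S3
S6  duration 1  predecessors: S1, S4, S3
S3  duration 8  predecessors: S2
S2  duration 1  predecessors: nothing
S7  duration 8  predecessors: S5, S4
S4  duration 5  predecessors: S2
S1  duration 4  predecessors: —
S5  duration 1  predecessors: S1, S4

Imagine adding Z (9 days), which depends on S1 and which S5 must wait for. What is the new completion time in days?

22

Originally the build takes 15 days.
With Z inserted, S5 now waits for max(S1, S4, Z).
New critical path: S1→Z→S5→S7 = 4+9+1+8 = 22 ⇒ 22 days.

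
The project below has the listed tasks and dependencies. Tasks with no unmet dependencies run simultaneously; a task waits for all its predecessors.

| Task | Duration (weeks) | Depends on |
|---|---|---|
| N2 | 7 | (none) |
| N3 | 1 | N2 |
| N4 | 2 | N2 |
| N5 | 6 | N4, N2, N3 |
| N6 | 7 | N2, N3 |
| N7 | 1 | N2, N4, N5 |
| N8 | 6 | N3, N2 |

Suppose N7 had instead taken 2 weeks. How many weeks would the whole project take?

Critical path before the change: N2→N4→N5→N7 = 7+2+6+1 = 16 giving 16 weeks.
N7 lies on that path, so at 2 weeks the path becomes 17 weeks.
The critical path is still N2→N4→N5→N7; finish is now 17 weeks.

17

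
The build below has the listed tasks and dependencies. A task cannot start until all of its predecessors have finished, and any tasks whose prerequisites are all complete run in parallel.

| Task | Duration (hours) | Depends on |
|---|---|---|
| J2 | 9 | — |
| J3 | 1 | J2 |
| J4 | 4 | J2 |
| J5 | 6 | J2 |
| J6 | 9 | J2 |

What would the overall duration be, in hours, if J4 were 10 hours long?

As given, the longest chain is J2→J6 = 9+9 = 18, so the finish is 18 hours.
J4 has 5 hours of float (longest path through it is 13).
New critical path: J2→J4 = 9+10 = 19 ⇒ 19 hours.

19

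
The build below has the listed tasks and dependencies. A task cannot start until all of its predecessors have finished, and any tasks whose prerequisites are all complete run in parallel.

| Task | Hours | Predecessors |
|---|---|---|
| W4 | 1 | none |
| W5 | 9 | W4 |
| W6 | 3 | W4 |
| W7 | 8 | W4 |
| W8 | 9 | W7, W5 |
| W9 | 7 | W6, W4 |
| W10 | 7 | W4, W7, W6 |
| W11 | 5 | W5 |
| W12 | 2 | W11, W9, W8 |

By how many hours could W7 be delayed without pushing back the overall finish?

1

W4→W5→W8→W12 = 1+9+9+2 = 21 sets the makespan at 21 hours.
Longest path through W7: 20 hours (earliest finish 9, latest finish 10).
So W7 can slip 10 − 9 = 1 hour.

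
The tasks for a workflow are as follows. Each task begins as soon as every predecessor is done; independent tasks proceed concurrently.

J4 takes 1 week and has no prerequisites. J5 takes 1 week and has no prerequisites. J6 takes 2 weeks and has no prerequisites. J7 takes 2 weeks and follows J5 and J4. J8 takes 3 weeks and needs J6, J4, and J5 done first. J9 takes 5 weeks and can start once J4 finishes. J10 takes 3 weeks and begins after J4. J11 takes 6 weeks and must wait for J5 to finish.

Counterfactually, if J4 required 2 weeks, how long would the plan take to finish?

Baseline: J5→J11 = 1+6 = 7 → 7 weeks.
J4 has 1 week of float (longest path through it is 6).
Now J4→J9 = 2+5 = 7 is longest, so the finish becomes 7 weeks.

7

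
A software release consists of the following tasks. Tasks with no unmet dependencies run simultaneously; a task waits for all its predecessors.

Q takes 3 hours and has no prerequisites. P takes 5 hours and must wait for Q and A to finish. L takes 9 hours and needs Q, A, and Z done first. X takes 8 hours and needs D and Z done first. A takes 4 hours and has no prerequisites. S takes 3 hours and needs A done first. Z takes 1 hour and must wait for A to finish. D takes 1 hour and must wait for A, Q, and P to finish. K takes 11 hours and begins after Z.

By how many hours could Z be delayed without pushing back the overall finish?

2

The longest chain is A→P→D→X = 4+5+1+8 = 18; overall finish 18 hours.
Longest path through Z: 16 hours (earliest finish 5, latest finish 7).
Slack of Z = 6 − 4 = 2 hours.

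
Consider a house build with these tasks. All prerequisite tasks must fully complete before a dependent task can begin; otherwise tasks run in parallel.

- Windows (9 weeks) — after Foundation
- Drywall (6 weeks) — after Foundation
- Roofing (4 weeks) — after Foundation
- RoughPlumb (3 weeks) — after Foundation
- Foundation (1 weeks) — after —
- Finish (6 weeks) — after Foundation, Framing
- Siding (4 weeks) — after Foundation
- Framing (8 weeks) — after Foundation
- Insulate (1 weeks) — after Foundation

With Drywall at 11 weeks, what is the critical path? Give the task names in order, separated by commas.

Critical path before the change: Foundation→Framing→Finish = 1+8+6 = 15 giving 15 weeks.
Drywall has 8 weeks of float (longest path through it is 7).
No other chain overtakes it, so the finish is 15 weeks.

Foundation, Framing, Finish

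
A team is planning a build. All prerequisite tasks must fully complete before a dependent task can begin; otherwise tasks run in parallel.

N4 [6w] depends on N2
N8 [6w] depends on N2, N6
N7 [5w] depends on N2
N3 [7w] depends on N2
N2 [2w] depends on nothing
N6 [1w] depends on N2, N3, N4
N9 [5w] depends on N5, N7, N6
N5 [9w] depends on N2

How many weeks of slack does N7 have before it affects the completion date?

N2→N3→N6→N8 = 2+7+1+6 = 16 sets the makespan at 16 weeks.
N7 finishes as early as 7 and must finish by 11.
Float = 16 − 12 = 4.

4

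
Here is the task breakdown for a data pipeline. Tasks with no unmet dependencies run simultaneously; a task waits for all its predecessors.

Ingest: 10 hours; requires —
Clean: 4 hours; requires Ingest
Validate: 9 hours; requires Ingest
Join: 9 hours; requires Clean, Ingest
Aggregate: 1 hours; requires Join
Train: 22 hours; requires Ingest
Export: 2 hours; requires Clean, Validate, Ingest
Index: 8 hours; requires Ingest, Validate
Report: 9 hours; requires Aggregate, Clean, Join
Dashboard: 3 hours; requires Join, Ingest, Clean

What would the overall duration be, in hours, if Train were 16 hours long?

The binding path is Ingest→Clean→Join→Aggregate→Report = 10+4+9+1+9 = 33; finish at 33 hours.
Train has 1 hour of float (longest path through it is 32).
No other chain overtakes it, so the finish is 33 hours.

33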